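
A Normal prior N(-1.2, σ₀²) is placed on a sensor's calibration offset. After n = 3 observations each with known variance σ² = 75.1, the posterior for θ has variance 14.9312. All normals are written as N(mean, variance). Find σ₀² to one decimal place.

σ₀² = 37.0

For the Normal–Normal model with known σ², precisions add: τ_n = τ₀ + n/σ².
So 1/σ₀² = 1/14.9312 − 3/75.1 = 0.066974 − 0.039947 = 0.027027.
Hence σ₀² = 1/0.027027 ≈ 37.0.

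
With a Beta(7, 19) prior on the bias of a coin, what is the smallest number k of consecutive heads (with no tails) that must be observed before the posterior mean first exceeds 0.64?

k = 27

After k heads and 0 tails the posterior is Beta(7+k, 19), with mean (7+k)/(7+19+k).
Set (7+k)/(26+k) > 0.64 and solve: k > (0.64·26 − 7)/(1 − 0.64) = 26.778.
The smallest integer exceeding 26.778 is 27, and checking k=27: (34)/(53) = 0.6415 > 0.64.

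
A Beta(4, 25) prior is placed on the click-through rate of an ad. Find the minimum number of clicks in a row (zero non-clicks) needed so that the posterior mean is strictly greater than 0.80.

k = 97

After k clicks and 0 non-clicks the posterior is Beta(4+k, 25), with mean (4+k)/(4+25+k).
Set (4+k)/(29+k) > 0.80 and solve: k > (0.80·29 − 4)/(1 − 0.80) = 96.000.
The smallest integer exceeding 96.000 is 97, and checking k=97: (101)/(126) = 0.8016 > 0.80.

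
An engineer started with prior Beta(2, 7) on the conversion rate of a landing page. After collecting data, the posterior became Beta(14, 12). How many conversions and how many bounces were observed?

12 conversions and 5 bounces

Under Beta–binomial conjugacy the posterior parameters are (α+s, β+f).
So s = 14 − 2 = 12 and f = 12 − 7 = 5.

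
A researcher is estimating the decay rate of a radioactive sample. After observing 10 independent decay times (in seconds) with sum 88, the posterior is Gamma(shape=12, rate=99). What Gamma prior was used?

For an exponential likelihood with a Gamma(α, β) prior on the rate, n observations with total T give posterior Gamma(α+n, β+T).
So α = 12 − 10 = 2 and β = 99 − 88 = 11.

Gamma(shape=2, rate=11)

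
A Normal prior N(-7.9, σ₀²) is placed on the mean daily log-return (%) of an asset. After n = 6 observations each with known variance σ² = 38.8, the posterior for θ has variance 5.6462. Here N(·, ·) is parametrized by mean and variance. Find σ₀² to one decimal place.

For the Normal–Normal model with known σ², precisions add: τ_n = τ₀ + n/σ².
So 1/σ₀² = 1/5.6462 − 6/38.8 = 0.177110 − 0.154639 = 0.022471.
Hence σ₀² = 1/0.022471 ≈ 44.5.

σ₀² = 44.5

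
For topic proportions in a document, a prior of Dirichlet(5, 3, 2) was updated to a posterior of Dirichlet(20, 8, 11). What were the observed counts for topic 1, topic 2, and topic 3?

For a Dirichlet(α) prior with multinomial counts c, the posterior is Dirichlet(α + c) componentwise.
Counts are posterior − prior componentwise: 20−5=15, 8−3=5, 11−2=9.

counts (15, 5, 9)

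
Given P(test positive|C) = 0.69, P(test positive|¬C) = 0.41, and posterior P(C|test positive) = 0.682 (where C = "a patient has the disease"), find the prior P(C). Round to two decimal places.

P(C) = 0.56

In odds form, posterior odds = prior odds × likelihood ratio, so prior odds = posterior odds ÷ LR.
Posterior odds = 0.682/(1−0.682) = 2.1447. LR = 0.69/0.41 = 1.6829.
Prior odds = 2.1447/1.6829 = 1.2744, so P(C) = 1.2744/(1+1.2744) ≈ 0.56.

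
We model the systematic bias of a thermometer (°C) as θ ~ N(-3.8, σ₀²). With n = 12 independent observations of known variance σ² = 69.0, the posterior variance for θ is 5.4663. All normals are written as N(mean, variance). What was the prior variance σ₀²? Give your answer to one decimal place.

For the Normal–Normal model with known σ², precisions add: τ_n = τ₀ + n/σ².
So 1/σ₀² = 1/5.4663 − 12/69.0 = 0.182939 − 0.173913 = 0.009026.
Hence σ₀² = 1/0.009026 ≈ 110.8.

σ₀² = 110.8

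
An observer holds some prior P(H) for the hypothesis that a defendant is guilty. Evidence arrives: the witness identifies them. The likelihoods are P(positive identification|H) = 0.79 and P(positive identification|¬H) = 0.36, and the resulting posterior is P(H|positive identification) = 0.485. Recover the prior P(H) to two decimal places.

P(H) = 0.30

In odds form, posterior odds = prior odds × likelihood ratio, so prior odds = posterior odds ÷ LR.
Posterior odds = 0.485/(1−0.485) = 0.9417. LR = 0.79/0.36 = 2.1944.
Prior odds = 0.9417/2.1944 = 0.4291, so P(H) = 0.4291/(1+0.4291) ≈ 0.30.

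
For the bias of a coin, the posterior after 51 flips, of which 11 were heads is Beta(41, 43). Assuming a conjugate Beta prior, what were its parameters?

Beta is conjugate to the binomial likelihood: posterior = Beta(a+s, b+f).
Subtract the data counts: 41−11=30, 43−40=3.

Beta(30, 3)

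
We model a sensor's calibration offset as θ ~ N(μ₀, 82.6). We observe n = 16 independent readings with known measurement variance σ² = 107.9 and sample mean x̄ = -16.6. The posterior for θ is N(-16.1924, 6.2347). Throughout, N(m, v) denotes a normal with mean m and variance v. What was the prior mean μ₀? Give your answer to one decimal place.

With known observation variance, the Normal–Normal posterior has precision τ_n = τ₀ + n/σ² and mean μ_n = (τ₀μ₀ + (n/σ²)x̄)/τ_n.
Here τ₀ = 1/82.6 = 0.012107 and τ_data = 16/107.9 = 0.148285, so τ_n = 0.160392.
Rearranging for μ₀: μ₀ = (μ_n·τ_n − τ_data·x̄)/τ₀ = (-16.1924·0.160392 − 0.148285·-16.6) / 0.012107 = -0.135600/0.012107 ≈ -11.2.

μ₀ = -11.2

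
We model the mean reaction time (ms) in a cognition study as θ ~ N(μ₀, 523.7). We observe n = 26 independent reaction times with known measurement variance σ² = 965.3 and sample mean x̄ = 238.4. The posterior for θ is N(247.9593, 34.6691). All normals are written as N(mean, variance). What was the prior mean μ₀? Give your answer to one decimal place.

With known observation variance, the Normal–Normal posterior has precision τ_n = τ₀ + n/σ² and mean μ_n = (τ₀μ₀ + (n/σ²)x̄)/τ_n.
Here τ₀ = 1/523.7 = 0.001909 and τ_data = 26/965.3 = 0.026935, so τ_n = 0.028844.
Rearranging for μ₀: μ₀ = (μ_n·τ_n − τ_data·x̄)/τ₀ = (247.9593·0.028844 − 0.026935·238.4) / 0.001909 = 0.730834/0.001909 ≈ 382.8.

μ₀ = 382.8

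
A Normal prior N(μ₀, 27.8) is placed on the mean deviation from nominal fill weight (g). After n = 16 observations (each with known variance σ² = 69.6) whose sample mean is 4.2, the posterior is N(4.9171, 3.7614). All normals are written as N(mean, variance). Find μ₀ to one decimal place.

The posterior mean is a precision-weighted average: μ_n = (τ₀μ₀ + τ_data·x̄)/(τ₀+τ_data), with τ₀=1/σ₀² and τ_data=n/σ².
Here τ₀ = 1/27.8 = 0.035971 and τ_data = 16/69.6 = 0.229885, so τ_n = 0.265856.
Rearranging for μ₀: μ₀ = (μ_n·τ_n − τ_data·x̄)/τ₀ = (4.9171·0.265856 − 0.229885·4.2) / 0.035971 = 0.341724/0.035971 ≈ 9.5.

μ₀ = 9.5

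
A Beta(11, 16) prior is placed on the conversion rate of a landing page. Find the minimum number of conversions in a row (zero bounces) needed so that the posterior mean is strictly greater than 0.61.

After k conversions and 0 bounces the posterior is Beta(11+k, 16), with mean (11+k)/(11+16+k).
Set (11+k)/(27+k) > 0.61 and solve: k > (0.61·27 − 11)/(1 − 0.61) = 14.026.
The smallest integer exceeding 14.026 is 15.

k = 15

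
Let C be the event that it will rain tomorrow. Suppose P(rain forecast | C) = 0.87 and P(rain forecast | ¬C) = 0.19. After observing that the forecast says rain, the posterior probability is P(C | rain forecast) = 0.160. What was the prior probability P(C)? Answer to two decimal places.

In odds form, posterior odds = prior odds × likelihood ratio, so prior odds = posterior odds ÷ LR.
Posterior odds = 0.160/(1−0.160) = 0.1905. LR = 0.87/0.19 = 4.5789.
Prior odds = 0.1905/4.5789 = 0.0416, so P(C) = 0.0416/(1+0.0416) ≈ 0.04.

P(C) = 0.04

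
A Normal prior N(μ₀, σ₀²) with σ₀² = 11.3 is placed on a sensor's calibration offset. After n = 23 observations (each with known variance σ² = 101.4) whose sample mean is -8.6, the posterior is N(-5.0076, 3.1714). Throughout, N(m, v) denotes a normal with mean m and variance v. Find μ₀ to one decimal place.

With known observation variance, the Normal–Normal posterior has precision τ_n = τ₀ + n/σ² and mean μ_n = (τ₀μ₀ + (n/σ²)x̄)/τ_n.
Here τ₀ = 1/11.3 = 0.088496 and τ_data = 23/101.4 = 0.226824, so τ_n = 0.315320.
Rearranging for μ₀: μ₀ = (μ_n·τ_n − τ_data·x̄)/τ₀ = (-5.0076·0.315320 − 0.226824·-8.6) / 0.088496 = 0.371690/0.088496 ≈ 4.2.

μ₀ = 4.2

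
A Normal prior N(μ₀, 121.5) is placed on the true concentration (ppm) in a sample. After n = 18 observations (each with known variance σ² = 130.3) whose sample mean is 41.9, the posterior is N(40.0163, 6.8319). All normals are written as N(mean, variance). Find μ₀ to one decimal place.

μ₀ = 8.4

The posterior mean is a precision-weighted average: μ_n = (τ₀μ₀ + τ_data·x̄)/(τ₀+τ_data), with τ₀=1/σ₀² and τ_data=n/σ².
Here τ₀ = 1/121.5 = 0.008230 and τ_data = 18/130.3 = 0.138143, so τ_n = 0.146373.
Rearranging for μ₀: μ₀ = (μ_n·τ_n − τ_data·x̄)/τ₀ = (40.0163·0.146373 − 0.138143·41.9) / 0.008230 = 0.069114/0.008230 ≈ 8.4.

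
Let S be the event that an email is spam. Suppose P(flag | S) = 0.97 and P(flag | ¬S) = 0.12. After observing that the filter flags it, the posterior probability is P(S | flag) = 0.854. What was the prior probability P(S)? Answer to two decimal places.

In odds form, posterior odds = prior odds × likelihood ratio, so prior odds = posterior odds ÷ LR.
Posterior odds = 0.854/(1−0.854) = 5.8493. LR = 0.97/0.12 = 8.0833.
Prior odds = 5.8493/8.0833 = 0.7236, so P(S) = 0.7236/(1+0.7236) ≈ 0.42.

P(S) = 0.42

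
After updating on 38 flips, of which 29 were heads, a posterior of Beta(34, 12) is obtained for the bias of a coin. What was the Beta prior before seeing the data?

Beta(5, 3)

Beta is conjugate to the binomial likelihood: posterior = Beta(a+s, b+f).
Subtract the data counts: 34−29=5, 12−9=3.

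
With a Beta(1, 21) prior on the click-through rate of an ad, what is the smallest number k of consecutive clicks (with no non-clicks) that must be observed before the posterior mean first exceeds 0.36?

k = 11

After k clicks and 0 non-clicks the posterior is Beta(1+k, 21), with mean (1+k)/(1+21+k).
Set (1+k)/(22+k) > 0.36 and solve: k > (0.36·22 − 1)/(1 − 0.36) = 10.812.
The smallest integer exceeding 10.812 is 11.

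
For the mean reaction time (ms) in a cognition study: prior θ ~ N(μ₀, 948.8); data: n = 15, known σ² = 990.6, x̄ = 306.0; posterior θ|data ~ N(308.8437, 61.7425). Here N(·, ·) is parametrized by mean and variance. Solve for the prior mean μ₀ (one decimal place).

With known observation variance, the Normal–Normal posterior has precision τ_n = τ₀ + n/σ² and mean μ_n = (τ₀μ₀ + (n/σ²)x̄)/τ_n.
Here τ₀ = 1/948.8 = 0.001054 and τ_data = 15/990.6 = 0.015142, so τ_n = 0.016196.
Rearranging for μ₀: μ₀ = (μ_n·τ_n − τ_data·x̄)/τ₀ = (308.8437·0.016196 − 0.015142·306.0) / 0.001054 = 0.368581/0.001054 ≈ 349.7.

μ₀ = 349.7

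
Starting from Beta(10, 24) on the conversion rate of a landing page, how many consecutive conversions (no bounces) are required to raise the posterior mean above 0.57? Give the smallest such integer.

k = 22

After k conversions and 0 bounces the posterior is Beta(10+k, 24), with mean (10+k)/(10+24+k).
Set (10+k)/(34+k) > 0.57 and solve: k > (0.57·34 − 10)/(1 − 0.57) = 21.814.
The smallest integer exceeding 21.814 is 22, and checking k=22: (32)/(56) = 0.5714 > 0.57.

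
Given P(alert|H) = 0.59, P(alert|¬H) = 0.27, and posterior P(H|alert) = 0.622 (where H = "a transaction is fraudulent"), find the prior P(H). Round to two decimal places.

P(H) = 0.43

Bayes' rule in odds form gives O(H|E) = O(H)·[P(E|H)/P(E|¬H)], hence O(H) = O(H|E)/LR.
Posterior odds = 0.622/(1−0.622) = 1.6455. LR = 0.59/0.27 = 2.1852.
Prior odds = 1.6455/2.1852 = 0.7530, so P(H) = 0.7530/(1+0.7530) ≈ 0.43.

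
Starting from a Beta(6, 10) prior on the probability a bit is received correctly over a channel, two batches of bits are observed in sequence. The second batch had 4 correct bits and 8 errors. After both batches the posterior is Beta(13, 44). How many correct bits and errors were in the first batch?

Because Beta–binomial updating is additive in the counts, the combined data contributed (α_post−α_prior, β_post−β_prior) successes and failures.
Total across both batches: 13−6=7 correct bits, 44−10=34 errors.
Subtract the second batch: 7−4=3 correct bits and 34−8=26 errors.

3 correct bits and 26 errors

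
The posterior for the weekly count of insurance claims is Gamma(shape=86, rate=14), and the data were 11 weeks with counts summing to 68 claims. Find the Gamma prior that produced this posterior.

A Gamma(α, β) prior (rate parametrization) on a Poisson rate with n observations summing to S gives posterior Gamma(α+S, β+n).
So α = 86 − 68 = 18 and β = 14 − 11 = 3.

Gamma(shape=18, rate=3)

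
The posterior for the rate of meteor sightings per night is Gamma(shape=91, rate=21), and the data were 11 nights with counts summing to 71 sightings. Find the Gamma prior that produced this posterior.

Gamma(shape=20, rate=10)

Gamma–Poisson conjugacy: posterior shape = α + Σxᵢ, posterior rate = β + n.
So α = 91 − 71 = 20 and β = 21 − 11 = 10.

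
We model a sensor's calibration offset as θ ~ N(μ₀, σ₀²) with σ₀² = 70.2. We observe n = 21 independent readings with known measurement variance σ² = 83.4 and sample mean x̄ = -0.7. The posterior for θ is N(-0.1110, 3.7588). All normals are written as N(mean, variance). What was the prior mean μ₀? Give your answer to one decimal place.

The posterior mean is a precision-weighted average: μ_n = (τ₀μ₀ + τ_data·x̄)/(τ₀+τ_data), with τ₀=1/σ₀² and τ_data=n/σ².
Here τ₀ = 1/70.2 = 0.014245 and τ_data = 21/83.4 = 0.251799, so τ_n = 0.266044.
Rearranging for μ₀: μ₀ = (μ_n·τ_n − τ_data·x̄)/τ₀ = (-0.1110·0.266044 − 0.251799·-0.7) / 0.014245 = 0.146728/0.014245 ≈ 10.3.

μ₀ = 10.3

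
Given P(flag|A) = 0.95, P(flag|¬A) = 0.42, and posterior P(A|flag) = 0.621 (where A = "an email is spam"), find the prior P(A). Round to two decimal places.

P(A) = 0.42

In odds form, posterior odds = prior odds × likelihood ratio, so prior odds = posterior odds ÷ LR.
Posterior odds = 0.621/(1−0.621) = 1.6385. LR = 0.95/0.42 = 2.2619.
Prior odds = 1.6385/2.2619 = 0.7244, so P(A) = 0.7244/(1+0.7244) ≈ 0.42.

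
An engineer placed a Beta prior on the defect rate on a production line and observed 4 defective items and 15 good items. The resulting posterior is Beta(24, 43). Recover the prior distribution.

Under Beta–binomial conjugacy the posterior parameters are (α+s, β+f).
So α = 24 − 4 = 20 and β = 43 − 15 = 28.

Beta(20, 28)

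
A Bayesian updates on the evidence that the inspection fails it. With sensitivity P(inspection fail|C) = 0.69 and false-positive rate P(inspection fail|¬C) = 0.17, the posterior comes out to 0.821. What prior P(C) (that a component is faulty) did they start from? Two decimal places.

Bayes' rule in odds form gives O(C|E) = O(C)·[P(E|C)/P(E|¬C)], hence O(C) = O(C|E)/LR.
Posterior odds = 0.821/(1−0.821) = 4.5866. LR = 0.69/0.17 = 4.0588.
Prior odds = 4.5866/4.0588 = 1.1300, so P(C) = 1.1300/(1+1.1300) ≈ 0.53.

P(C) = 0.53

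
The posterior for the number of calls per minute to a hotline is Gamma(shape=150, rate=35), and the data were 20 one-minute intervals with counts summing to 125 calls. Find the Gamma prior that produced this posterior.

Gamma(shape=25, rate=15)

Gamma–Poisson conjugacy: posterior shape = α + Σxᵢ, posterior rate = β + n.
So α = 150 − 125 = 25 and β = 35 − 20 = 15.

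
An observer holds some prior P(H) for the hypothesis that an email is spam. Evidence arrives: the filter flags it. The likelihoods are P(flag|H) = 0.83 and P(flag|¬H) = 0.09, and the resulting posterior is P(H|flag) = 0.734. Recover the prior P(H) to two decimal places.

Bayes' rule in odds form gives O(H|E) = O(H)·[P(E|H)/P(E|¬H)], hence O(H) = O(H|E)/LR.
Posterior odds = 0.734/(1−0.734) = 2.7594. LR = 0.83/0.09 = 9.2222.
Prior odds = 2.7594/9.2222 = 0.2992, so P(H) = 0.2992/(1+0.2992) ≈ 0.23.

P(H) = 0.23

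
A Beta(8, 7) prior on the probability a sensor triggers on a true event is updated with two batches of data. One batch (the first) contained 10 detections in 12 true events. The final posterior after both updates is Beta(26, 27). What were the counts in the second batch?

8 detections and 18 misses

Sequential conjugate updates are equivalent to a single update on the pooled data, so total successes = posterior α − prior α and total failures = posterior β − prior β.
Total across both batches: 26−8=18 detections, 27−7=20 misses.
Subtract the first batch: 18−10=8 detections and 20−2=18 misses.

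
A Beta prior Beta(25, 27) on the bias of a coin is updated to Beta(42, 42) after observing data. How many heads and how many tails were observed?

17 heads and 15 tails

Beta is conjugate to the binomial likelihood: posterior = Beta(α+s, β+f).
So s = 42 − 25 = 17 and f = 42 − 27 = 15.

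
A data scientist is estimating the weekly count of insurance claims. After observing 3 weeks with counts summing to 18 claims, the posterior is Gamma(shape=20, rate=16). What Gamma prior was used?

Gamma(shape=2, rate=13)

Gamma–Poisson conjugacy: posterior shape = α + Σxᵢ, posterior rate = β + n.
So α = 20 − 18 = 2 and β = 16 − 3 = 13.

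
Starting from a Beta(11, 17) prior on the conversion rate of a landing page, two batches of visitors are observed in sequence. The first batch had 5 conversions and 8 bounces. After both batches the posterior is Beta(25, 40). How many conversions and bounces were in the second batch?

Because Beta–binomial updating is additive in the counts, the combined data contributed (α_post−α_prior, β_post−β_prior) successes and failures.
Total across both batches: 25−11=14 conversions, 40−17=23 bounces.
Subtract the first batch: 14−5=9 conversions and 23−8=15 bounces.

9 conversions and 15 bounces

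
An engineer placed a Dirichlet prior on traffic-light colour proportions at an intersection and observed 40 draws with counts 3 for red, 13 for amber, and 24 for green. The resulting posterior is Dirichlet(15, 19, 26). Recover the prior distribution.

For a Dirichlet(α) prior with multinomial counts c, the posterior is Dirichlet(α + c) componentwise.
Subtract each count from the matching posterior parameter: 15−3=12, 19−13=6, 26−24=2.

Dirichlet(12, 6, 2)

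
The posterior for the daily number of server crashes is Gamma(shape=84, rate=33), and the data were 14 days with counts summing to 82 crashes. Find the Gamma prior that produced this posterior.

A Gamma(α, β) prior (rate parametrization) on a Poisson rate with n observations summing to S gives posterior Gamma(α+S, β+n).
So α = 84 − 82 = 2 and β = 33 − 14 = 19.

Gamma(shape=2, rate=19)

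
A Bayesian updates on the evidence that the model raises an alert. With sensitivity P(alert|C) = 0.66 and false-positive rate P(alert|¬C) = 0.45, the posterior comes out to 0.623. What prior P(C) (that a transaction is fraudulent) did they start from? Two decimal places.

P(C) = 0.53

In odds form, posterior odds = prior odds × likelihood ratio, so prior odds = posterior odds ÷ LR.
Posterior odds = 0.623/(1−0.623) = 1.6525. LR = 0.66/0.45 = 1.4667.
Prior odds = 1.6525/1.4667 = 1.1267, so P(C) = 1.1267/(1+1.1267) ≈ 0.53.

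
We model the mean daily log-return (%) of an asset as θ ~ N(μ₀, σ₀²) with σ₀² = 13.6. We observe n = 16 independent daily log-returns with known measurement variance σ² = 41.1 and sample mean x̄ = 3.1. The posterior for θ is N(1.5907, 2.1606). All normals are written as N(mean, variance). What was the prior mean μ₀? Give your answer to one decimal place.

With known observation variance, the Normal–Normal posterior has precision τ_n = τ₀ + n/σ² and mean μ_n = (τ₀μ₀ + (n/σ²)x̄)/τ_n.
Here τ₀ = 1/13.6 = 0.073529 and τ_data = 16/41.1 = 0.389294, so τ_n = 0.462823.
Rearranging for μ₀: μ₀ = (μ_n·τ_n − τ_data·x̄)/τ₀ = (1.5907·0.462823 − 0.389294·3.1) / 0.073529 = -0.470599/0.073529 ≈ -6.4.

μ₀ = -6.4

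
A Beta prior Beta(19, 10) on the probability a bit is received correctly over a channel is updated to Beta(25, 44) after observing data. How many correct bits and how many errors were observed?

6 correct bits and 34 errors

Beta is conjugate to the binomial likelihood: posterior = Beta(α+s, β+f).
Match parameters: s=25−19=6, f=44−10=34.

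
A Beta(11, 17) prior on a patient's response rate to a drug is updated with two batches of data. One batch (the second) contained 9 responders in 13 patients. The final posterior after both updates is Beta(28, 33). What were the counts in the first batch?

Sequential conjugate updates are equivalent to a single update on the pooled data, so total successes = posterior α − prior α and total failures = posterior β − prior β.
Total across both batches: 28−11=17 responders, 33−17=16 non-responders.
Subtract the second batch: 17−9=8 responders and 16−4=12 non-responders.

8 responders and 12 non-responders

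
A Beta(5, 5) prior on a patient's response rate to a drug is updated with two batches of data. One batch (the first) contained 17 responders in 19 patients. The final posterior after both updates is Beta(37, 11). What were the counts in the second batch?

Because Beta–binomial updating is additive in the counts, the combined data contributed (α_post−α_prior, β_post−β_prior) successes and failures.
Total across both batches: 37−5=32 responders, 11−5=6 non-responders.
Subtract the first batch: 32−17=15 responders and 6−2=4 non-responders.

15 responders and 4 non-responders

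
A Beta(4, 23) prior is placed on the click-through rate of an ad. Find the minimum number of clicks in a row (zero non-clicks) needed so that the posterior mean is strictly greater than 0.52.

k = 21

After k clicks and 0 non-clicks the posterior is Beta(4+k, 23), with mean (4+k)/(4+23+k).
Set (4+k)/(27+k) > 0.52 and solve: k > (0.52·27 − 4)/(1 − 0.52) = 20.917.
The smallest integer exceeding 20.917 is 21, and checking k=21: (25)/(48) = 0.5208 > 0.52.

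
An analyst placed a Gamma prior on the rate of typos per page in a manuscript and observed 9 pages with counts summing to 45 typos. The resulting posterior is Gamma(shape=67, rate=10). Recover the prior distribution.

A Gamma(α, β) prior (rate parametrization) on a Poisson rate with n observations summing to S gives posterior Gamma(α+S, β+n).
So α = 67 − 45 = 22 and β = 10 − 9 = 1.

Gamma(shape=22, rate=1)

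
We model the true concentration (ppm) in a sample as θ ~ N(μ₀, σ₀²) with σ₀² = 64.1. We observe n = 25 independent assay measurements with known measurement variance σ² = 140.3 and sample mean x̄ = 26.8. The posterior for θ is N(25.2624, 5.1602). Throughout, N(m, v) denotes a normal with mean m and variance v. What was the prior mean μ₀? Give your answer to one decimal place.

The posterior mean is a precision-weighted average: μ_n = (τ₀μ₀ + τ_data·x̄)/(τ₀+τ_data), with τ₀=1/σ₀² and τ_data=n/σ².
Here τ₀ = 1/64.1 = 0.015601 and τ_data = 25/140.3 = 0.178190, so τ_n = 0.193791.
Rearranging for μ₀: μ₀ = (μ_n·τ_n − τ_data·x̄)/τ₀ = (25.2624·0.193791 − 0.178190·26.8) / 0.015601 = 0.120134/0.015601 ≈ 7.7.

μ₀ = 7.7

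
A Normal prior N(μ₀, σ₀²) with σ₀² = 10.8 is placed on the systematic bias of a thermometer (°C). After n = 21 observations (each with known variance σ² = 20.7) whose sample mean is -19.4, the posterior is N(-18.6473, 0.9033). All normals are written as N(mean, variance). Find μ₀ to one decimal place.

μ₀ = -10.4

The posterior mean is a precision-weighted average: μ_n = (τ₀μ₀ + τ_data·x̄)/(τ₀+τ_data), with τ₀=1/σ₀² and τ_data=n/σ².
Here τ₀ = 1/10.8 = 0.092593 and τ_data = 21/20.7 = 1.014493, so τ_n = 1.107086.
Rearranging for μ₀: μ₀ = (μ_n·τ_n − τ_data·x̄)/τ₀ = (-18.6473·1.107086 − 1.014493·-19.4) / 0.092593 = -0.963001/0.092593 ≈ -10.4.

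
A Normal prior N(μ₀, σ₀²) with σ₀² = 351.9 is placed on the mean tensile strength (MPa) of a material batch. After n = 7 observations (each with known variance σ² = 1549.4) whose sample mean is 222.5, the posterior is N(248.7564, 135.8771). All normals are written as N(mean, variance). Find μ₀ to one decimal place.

μ₀ = 290.5

The posterior mean is a precision-weighted average: μ_n = (τ₀μ₀ + τ_data·x̄)/(τ₀+τ_data), with τ₀=1/σ₀² and τ_data=n/σ².
Here τ₀ = 1/351.9 = 0.002842 and τ_data = 7/1549.4 = 0.004518, so τ_n = 0.007360.
Rearranging for μ₀: μ₀ = (μ_n·τ_n − τ_data·x̄)/τ₀ = (248.7564·0.007360 − 0.004518·222.5) / 0.002842 = 0.825592/0.002842 ≈ 290.5.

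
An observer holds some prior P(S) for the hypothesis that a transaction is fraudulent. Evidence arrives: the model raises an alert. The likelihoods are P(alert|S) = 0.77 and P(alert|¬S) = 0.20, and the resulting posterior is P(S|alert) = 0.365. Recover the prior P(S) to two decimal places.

In odds form, posterior odds = prior odds × likelihood ratio, so prior odds = posterior odds ÷ LR.
Posterior odds = 0.365/(1−0.365) = 0.5748. LR = 0.77/0.20 = 3.8500.
Prior odds = 0.5748/3.8500 = 0.1493, so P(S) = 0.1493/(1+0.1493) ≈ 0.13.

P(S) = 0.13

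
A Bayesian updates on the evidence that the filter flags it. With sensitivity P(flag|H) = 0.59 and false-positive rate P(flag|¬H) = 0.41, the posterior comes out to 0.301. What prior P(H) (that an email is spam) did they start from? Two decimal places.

P(H) = 0.23

In odds form, posterior odds = prior odds × likelihood ratio, so prior odds = posterior odds ÷ LR.
Posterior odds = 0.301/(1−0.301) = 0.4306. LR = 0.59/0.41 = 1.4390.
Prior odds = 0.4306/1.4390 = 0.2992, so P(H) = 0.2992/(1+0.2992) ≈ 0.23.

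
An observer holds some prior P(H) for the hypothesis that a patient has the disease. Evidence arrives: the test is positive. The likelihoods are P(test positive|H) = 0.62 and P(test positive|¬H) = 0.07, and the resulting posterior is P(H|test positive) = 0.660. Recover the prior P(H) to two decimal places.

P(H) = 0.18

Bayes' rule in odds form gives O(H|E) = O(H)·[P(E|H)/P(E|¬H)], hence O(H) = O(H|E)/LR.
Posterior odds = 0.660/(1−0.660) = 1.9412. LR = 0.62/0.07 = 8.8571.
Prior odds = 1.9412/8.8571 = 0.2192, so P(H) = 0.2192/(1+0.2192) ≈ 0.18.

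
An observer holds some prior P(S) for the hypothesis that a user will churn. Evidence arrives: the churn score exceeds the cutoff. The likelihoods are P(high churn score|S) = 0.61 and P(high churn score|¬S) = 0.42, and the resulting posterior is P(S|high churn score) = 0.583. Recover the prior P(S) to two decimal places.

P(S) = 0.49

Bayes' rule in odds form gives O(S|E) = O(S)·[P(E|S)/P(E|¬S)], hence O(S) = O(S|E)/LR.
Posterior odds = 0.583/(1−0.583) = 1.3981. LR = 0.61/0.42 = 1.4524.
Prior odds = 1.3981/1.4524 = 0.9626, so P(S) = 0.9626/(1+0.9626) ≈ 0.49.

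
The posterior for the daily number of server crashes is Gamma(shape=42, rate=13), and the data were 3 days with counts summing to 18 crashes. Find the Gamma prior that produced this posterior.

A Gamma(α, β) prior (rate parametrization) on a Poisson rate with n observations summing to S gives posterior Gamma(α+S, β+n).
So α = 42 − 18 = 24 and β = 13 − 3 = 10.

Gamma(shape=24, rate=10)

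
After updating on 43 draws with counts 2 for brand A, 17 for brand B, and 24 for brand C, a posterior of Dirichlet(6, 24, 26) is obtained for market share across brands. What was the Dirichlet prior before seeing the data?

Dirichlet(4, 7, 2)

For a Dirichlet(α) prior with multinomial counts c, the posterior is Dirichlet(α + c) componentwise.
Subtract each count from the matching posterior parameter: 6−2=4, 24−17=7, 26−24=2.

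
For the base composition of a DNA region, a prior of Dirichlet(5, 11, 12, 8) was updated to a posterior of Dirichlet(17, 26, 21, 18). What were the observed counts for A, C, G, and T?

counts (12, 15, 9, 10)

For a Dirichlet(α) prior with multinomial counts c, the posterior is Dirichlet(α + c) componentwise.
Counts are posterior − prior componentwise: 17−5=12, 26−11=15, 21−12=9, 18−8=10.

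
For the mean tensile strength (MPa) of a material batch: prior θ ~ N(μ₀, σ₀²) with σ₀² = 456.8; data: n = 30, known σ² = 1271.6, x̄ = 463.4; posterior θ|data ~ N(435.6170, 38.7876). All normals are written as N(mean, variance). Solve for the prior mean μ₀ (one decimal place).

With known observation variance, the Normal–Normal posterior has precision τ_n = τ₀ + n/σ² and mean μ_n = (τ₀μ₀ + (n/σ²)x̄)/τ_n.
Here τ₀ = 1/456.8 = 0.002189 and τ_data = 30/1271.6 = 0.023592, so τ_n = 0.025781.
Rearranging for μ₀: μ₀ = (μ_n·τ_n − τ_data·x̄)/τ₀ = (435.6170·0.025781 − 0.023592·463.4) / 0.002189 = 0.298109/0.002189 ≈ 136.2.

μ₀ = 136.2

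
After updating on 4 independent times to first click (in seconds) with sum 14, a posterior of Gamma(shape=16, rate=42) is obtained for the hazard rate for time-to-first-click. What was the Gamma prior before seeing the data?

Gamma(shape=12, rate=28)

Gamma–exponential conjugacy: posterior shape = α + n, posterior rate = β + Σtᵢ.
So α = 16 − 4 = 12 and β = 42 − 14 = 28.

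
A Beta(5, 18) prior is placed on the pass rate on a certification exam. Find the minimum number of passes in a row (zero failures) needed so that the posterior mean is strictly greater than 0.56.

k = 18

After k passes and 0 failures the posterior is Beta(5+k, 18), with mean (5+k)/(5+18+k).
Set (5+k)/(23+k) > 0.56 and solve: k > (0.56·23 − 5)/(1 − 0.56) = 17.909.
The smallest integer exceeding 17.909 is 18.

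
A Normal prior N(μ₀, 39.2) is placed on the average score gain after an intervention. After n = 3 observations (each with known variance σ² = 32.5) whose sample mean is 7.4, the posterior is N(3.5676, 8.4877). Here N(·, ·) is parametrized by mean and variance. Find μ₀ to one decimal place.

μ₀ = -10.3

With known observation variance, the Normal–Normal posterior has precision τ_n = τ₀ + n/σ² and mean μ_n = (τ₀μ₀ + (n/σ²)x̄)/τ_n.
Here τ₀ = 1/39.2 = 0.025510 and τ_data = 3/32.5 = 0.092308, so τ_n = 0.117818.
Rearranging for μ₀: μ₀ = (μ_n·τ_n − τ_data·x̄)/τ₀ = (3.5676·0.117818 − 0.092308·7.4) / 0.025510 = -0.262752/0.025510 ≈ -10.3.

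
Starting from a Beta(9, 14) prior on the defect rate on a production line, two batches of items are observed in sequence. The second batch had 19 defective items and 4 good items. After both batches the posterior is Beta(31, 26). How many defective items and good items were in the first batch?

Sequential conjugate updates are equivalent to a single update on the pooled data, so total successes = posterior α − prior α and total failures = posterior β − prior β.
Total across both batches: 31−9=22 defective items, 26−14=12 good items.
Subtract the second batch: 22−19=3 defective items and 12−4=8 good items.

3 defective items and 8 good items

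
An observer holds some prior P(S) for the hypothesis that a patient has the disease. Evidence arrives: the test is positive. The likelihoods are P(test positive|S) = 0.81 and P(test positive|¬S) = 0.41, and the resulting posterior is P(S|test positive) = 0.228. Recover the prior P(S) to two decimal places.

P(S) = 0.13

In odds form, posterior odds = prior odds × likelihood ratio, so prior odds = posterior odds ÷ LR.
Posterior odds = 0.228/(1−0.228) = 0.2953. LR = 0.81/0.41 = 1.9756.
Prior odds = 0.2953/1.9756 = 0.1495, so P(S) = 0.1495/(1+0.1495) ≈ 0.13.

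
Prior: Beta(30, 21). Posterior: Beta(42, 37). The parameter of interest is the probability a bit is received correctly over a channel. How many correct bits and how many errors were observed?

A Beta(α, β) prior with s successes and f failures in binomial data gives a Beta(α+s, β+f) posterior.
Match parameters: s=42−30=12, f=37−21=16.

12 correct bits and 16 errors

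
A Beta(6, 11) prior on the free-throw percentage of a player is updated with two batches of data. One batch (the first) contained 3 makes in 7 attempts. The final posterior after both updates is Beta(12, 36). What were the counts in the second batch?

3 makes and 21 misses

Sequential conjugate updates are equivalent to a single update on the pooled data, so total successes = posterior α − prior α and total failures = posterior β − prior β.
Total across both batches: 12−6=6 makes, 36−11=25 misses.
Subtract the first batch: 6−3=3 makes and 25−4=21 misses.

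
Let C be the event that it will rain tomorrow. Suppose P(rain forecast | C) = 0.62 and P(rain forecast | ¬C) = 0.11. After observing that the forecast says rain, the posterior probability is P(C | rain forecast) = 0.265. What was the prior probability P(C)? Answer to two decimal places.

In odds form, posterior odds = prior odds × likelihood ratio, so prior odds = posterior odds ÷ LR.
Posterior odds = 0.265/(1−0.265) = 0.3605. LR = 0.62/0.11 = 5.6364.
Prior odds = 0.3605/5.6364 = 0.0640, so P(C) = 0.0640/(1+0.0640) ≈ 0.06.

P(C) = 0.06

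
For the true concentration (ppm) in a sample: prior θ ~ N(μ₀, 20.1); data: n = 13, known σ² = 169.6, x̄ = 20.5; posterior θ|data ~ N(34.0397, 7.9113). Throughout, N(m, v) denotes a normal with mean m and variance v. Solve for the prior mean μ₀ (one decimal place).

μ₀ = 54.9

With known observation variance, the Normal–Normal posterior has precision τ_n = τ₀ + n/σ² and mean μ_n = (τ₀μ₀ + (n/σ²)x̄)/τ_n.
Here τ₀ = 1/20.1 = 0.049751 and τ_data = 13/169.6 = 0.076651, so τ_n = 0.126402.
Rearranging for μ₀: μ₀ = (μ_n·τ_n − τ_data·x̄)/τ₀ = (34.0397·0.126402 − 0.076651·20.5) / 0.049751 = 2.731341/0.049751 ≈ 54.9.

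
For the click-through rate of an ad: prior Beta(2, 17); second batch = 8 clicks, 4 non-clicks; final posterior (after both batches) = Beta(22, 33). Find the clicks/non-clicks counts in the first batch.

Sequential conjugate updates are equivalent to a single update on the pooled data, so total successes = posterior α − prior α and total failures = posterior β − prior β.
Total across both batches: 22−2=20 clicks, 33−17=16 non-clicks.
Subtract the second batch: 20−8=12 clicks and 16−4=12 non-clicks.

12 clicks and 12 non-clicks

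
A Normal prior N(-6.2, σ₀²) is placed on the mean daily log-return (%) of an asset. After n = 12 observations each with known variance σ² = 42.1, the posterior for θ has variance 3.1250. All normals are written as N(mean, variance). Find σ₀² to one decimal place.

σ₀² = 28.6

Posterior precision equals prior precision plus data precision: 1/σ_n² = 1/σ₀² + n/σ².
So 1/σ₀² = 1/3.1250 − 12/42.1 = 0.320000 − 0.285036 = 0.034964.
Hence σ₀² = 1/0.034964 ≈ 28.6.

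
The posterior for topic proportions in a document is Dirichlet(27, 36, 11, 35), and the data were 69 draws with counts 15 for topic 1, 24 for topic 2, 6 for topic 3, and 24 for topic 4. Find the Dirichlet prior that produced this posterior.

For a Dirichlet(α) prior with multinomial counts c, the posterior is Dirichlet(α + c) componentwise.
Subtract each count from the matching posterior parameter: 27−15=12, 36−24=12, 11−6=5, 35−24=11.

Dirichlet(12, 12, 5, 11)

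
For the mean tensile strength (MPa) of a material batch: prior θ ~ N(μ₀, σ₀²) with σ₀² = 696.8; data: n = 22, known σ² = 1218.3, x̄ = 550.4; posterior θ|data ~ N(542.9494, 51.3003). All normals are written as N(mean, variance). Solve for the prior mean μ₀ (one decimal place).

μ₀ = 449.2

With known observation variance, the Normal–Normal posterior has precision τ_n = τ₀ + n/σ² and mean μ_n = (τ₀μ₀ + (n/σ²)x̄)/τ_n.
Here τ₀ = 1/696.8 = 0.001435 and τ_data = 22/1218.3 = 0.018058, so τ_n = 0.019493.
Rearranging for μ₀: μ₀ = (μ_n·τ_n − τ_data·x̄)/τ₀ = (542.9494·0.019493 − 0.018058·550.4) / 0.001435 = 0.644589/0.001435 ≈ 449.2.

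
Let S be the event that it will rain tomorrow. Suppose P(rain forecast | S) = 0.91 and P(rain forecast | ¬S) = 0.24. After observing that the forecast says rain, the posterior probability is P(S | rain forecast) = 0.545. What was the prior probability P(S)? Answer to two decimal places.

P(S) = 0.24

In odds form, posterior odds = prior odds × likelihood ratio, so prior odds = posterior odds ÷ LR.
Posterior odds = 0.545/(1−0.545) = 1.1978. LR = 0.91/0.24 = 3.7917.
Prior odds = 1.1978/3.7917 = 0.3159, so P(S) = 0.3159/(1+0.3159) ≈ 0.24.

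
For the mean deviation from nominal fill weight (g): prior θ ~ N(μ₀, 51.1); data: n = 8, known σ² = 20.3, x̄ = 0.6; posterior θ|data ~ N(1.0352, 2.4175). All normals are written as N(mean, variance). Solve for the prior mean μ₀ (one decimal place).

With known observation variance, the Normal–Normal posterior has precision τ_n = τ₀ + n/σ² and mean μ_n = (τ₀μ₀ + (n/σ²)x̄)/τ_n.
Here τ₀ = 1/51.1 = 0.019569 and τ_data = 8/20.3 = 0.394089, so τ_n = 0.413658.
Rearranging for μ₀: μ₀ = (μ_n·τ_n − τ_data·x̄)/τ₀ = (1.0352·0.413658 − 0.394089·0.6) / 0.019569 = 0.191765/0.019569 ≈ 9.8.

μ₀ = 9.8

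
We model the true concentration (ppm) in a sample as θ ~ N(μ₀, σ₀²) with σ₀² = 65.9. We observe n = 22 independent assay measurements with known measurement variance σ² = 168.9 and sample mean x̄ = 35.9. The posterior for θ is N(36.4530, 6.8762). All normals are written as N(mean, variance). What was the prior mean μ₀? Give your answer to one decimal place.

μ₀ = 41.2

The posterior mean is a precision-weighted average: μ_n = (τ₀μ₀ + τ_data·x̄)/(τ₀+τ_data), with τ₀=1/σ₀² and τ_data=n/σ².
Here τ₀ = 1/65.9 = 0.015175 and τ_data = 22/168.9 = 0.130255, so τ_n = 0.145430.
Rearranging for μ₀: μ₀ = (μ_n·τ_n − τ_data·x̄)/τ₀ = (36.4530·0.145430 − 0.130255·35.9) / 0.015175 = 0.625205/0.015175 ≈ 41.2.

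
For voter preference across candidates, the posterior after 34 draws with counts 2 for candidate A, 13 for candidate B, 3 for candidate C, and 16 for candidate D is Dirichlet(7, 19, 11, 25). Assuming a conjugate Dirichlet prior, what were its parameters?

Dirichlet(5, 6, 8, 9)

For a Dirichlet(α) prior with multinomial counts c, the posterior is Dirichlet(α + c) componentwise.
Subtract each count from the matching posterior parameter: 7−2=5, 19−13=6, 11−3=8, 25−16=9.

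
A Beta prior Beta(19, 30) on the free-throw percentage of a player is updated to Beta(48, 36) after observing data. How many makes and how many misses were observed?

Beta is conjugate to the binomial likelihood: posterior = Beta(a+s, b+f).
So s = 48 − 19 = 29 and f = 36 − 30 = 6.

29 makes and 6 misses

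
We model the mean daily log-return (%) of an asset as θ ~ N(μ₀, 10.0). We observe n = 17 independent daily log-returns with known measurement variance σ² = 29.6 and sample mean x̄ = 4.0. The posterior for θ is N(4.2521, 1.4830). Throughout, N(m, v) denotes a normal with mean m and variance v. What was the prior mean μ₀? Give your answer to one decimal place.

μ₀ = 5.7

The posterior mean is a precision-weighted average: μ_n = (τ₀μ₀ + τ_data·x̄)/(τ₀+τ_data), with τ₀=1/σ₀² and τ_data=n/σ².
Here τ₀ = 1/10.0 = 0.100000 and τ_data = 17/29.6 = 0.574324, so τ_n = 0.674324.
Rearranging for μ₀: μ₀ = (μ_n·τ_n − τ_data·x̄)/τ₀ = (4.2521·0.674324 − 0.574324·4.0) / 0.100000 = 0.569997/0.100000 ≈ 5.7.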